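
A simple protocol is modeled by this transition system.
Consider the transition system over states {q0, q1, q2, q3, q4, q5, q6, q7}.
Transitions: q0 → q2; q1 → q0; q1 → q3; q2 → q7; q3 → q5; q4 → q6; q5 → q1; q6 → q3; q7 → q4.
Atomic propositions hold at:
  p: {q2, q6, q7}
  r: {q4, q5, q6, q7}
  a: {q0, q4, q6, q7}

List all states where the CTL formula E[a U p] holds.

E[a U p]: least fixpoint, start Z0 = Sat(p) = {q2, q6, q7}, add states in Sat(a) with some successor in Z. Z1 = {q0, q2, q4, q6, q7}; fixed.
Sat(E[a U p]) = {q0, q2, q4, q6, q7}

{q0, q2, q4, q6, q7}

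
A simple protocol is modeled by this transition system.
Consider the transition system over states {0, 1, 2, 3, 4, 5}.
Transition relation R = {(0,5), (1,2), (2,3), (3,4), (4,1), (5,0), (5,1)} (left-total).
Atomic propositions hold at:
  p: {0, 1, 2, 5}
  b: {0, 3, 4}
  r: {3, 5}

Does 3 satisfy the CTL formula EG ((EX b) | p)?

Sat(EX b) = {s : some successor in {0, 3, 4}} = {2, 3, 5}
Sat((EX b) | p) = {0, 1, 2, 3, 5}
EG ((EX b) | p): greatest fixpoint, start Z0 = {0, 1, 2, 3, 5}, keep only states in Sat with some successor in Z. Z1 = {0, 1, 2, 5}; Z2 = {0, 1, 5}; Z3 = {0, 5}; fixed.
Sat(EG ((EX b) | p)) = {0, 5}
3 ∉ Sat(EG ((EX b) | p)) = {0, 5}, so the formula does not hold at 3.

No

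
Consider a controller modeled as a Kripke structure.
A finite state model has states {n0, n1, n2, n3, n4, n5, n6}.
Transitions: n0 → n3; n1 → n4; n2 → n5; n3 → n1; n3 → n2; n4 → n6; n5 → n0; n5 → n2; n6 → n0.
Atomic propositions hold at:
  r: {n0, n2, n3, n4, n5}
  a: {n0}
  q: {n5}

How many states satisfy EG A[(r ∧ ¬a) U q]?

Sat(¬a) = {n1, n2, n3, n4, n5, n6}
Sat(r ∧ ¬a) = {n2, n3, n4, n5}
A[(r ∧ ¬a) U q]: least fixpoint, start Z0 = Sat(q) = {n5}, add states in Sat(r ∧ ¬a) with every successor in Z. Z1 = {n2, n5}; fixed.
Sat(A[(r ∧ ¬a) U q]) = {n2, n5}
EG A[(r ∧ ¬a) U q]: greatest fixpoint, start Z0 = {n2, n5}, keep only states in Sat with some successor in Z. Already a fixed point.
Sat(EG A[(r ∧ ¬a) U q]) = {n2, n5}
|Sat(EG A[(r ∧ ¬a) U q])| = |{n2, n5}| = 2.

2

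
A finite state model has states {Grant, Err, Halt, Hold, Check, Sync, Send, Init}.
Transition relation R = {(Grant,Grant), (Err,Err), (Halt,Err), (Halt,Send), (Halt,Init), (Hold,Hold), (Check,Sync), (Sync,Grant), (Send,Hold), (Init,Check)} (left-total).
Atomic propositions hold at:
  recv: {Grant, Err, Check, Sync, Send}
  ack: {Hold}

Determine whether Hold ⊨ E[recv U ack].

Yes

E[recv U ack]: least fixpoint, start Z0 = Sat(ack) = {Hold}, add states in Sat(recv) with some successor in Z. Z1 = {Hold, Send}; fixed.
Sat(E[recv U ack]) = {Hold, Send}
Hold ∈ Sat(E[recv U ack]) = {Hold, Send}, so the formula holds at Hold.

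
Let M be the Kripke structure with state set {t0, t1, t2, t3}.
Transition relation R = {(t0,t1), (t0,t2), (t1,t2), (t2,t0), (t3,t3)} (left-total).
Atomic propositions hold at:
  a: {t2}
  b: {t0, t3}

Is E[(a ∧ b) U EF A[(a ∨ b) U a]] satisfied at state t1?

Yes

Sat(a ∧ b) = ∅
Sat(a ∨ b) = {t0, t2, t3}
A[(a ∨ b) U a]: least fixpoint, start Z0 = Sat(a) = {t2}, add states in Sat(a ∨ b) with every successor in Z. Already a fixed point.
Sat(A[(a ∨ b) U a]) = {t2}
EF A[(a ∨ b) U a]: least fixpoint, start Z0 = {t2}, add states with some successor in Z. Z1 = {t0, t1, t2}; fixed.
Sat(EF A[(a ∨ b) U a]) = {t0, t1, t2}
E[(a ∧ b) U EF A[(a ∨ b) U a]]: least fixpoint, start Z0 = Sat(EF A[(a ∨ b) U a]) = {t0, t1, t2}, add states in Sat(a ∧ b) with some successor in Z. Already a fixed point.
Sat(E[(a ∧ b) U EF A[(a ∨ b) U a]]) = {t0, t1, t2}
t1 ∈ Sat(E[(a ∧ b) U EF A[(a ∨ b) U a]]) = {t0, t1, t2}, so the formula holds at t1.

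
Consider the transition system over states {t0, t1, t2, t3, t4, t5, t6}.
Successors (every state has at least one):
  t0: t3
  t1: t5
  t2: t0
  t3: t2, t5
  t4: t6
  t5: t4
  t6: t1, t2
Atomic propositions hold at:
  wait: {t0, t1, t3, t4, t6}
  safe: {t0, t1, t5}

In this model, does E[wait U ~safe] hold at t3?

Yes

Sat(~safe) = {t2, t3, t4, t6}
E[wait U ~safe]: least fixpoint, start Z0 = Sat(~safe) = {t2, t3, t4, t6}, add states in Sat(wait) with some successor in Z. Z1 = {t0, t2, t3, t4, t6}; fixed.
Sat(E[wait U ~safe]) = {t0, t2, t3, t4, t6}
t3 ∈ Sat(E[wait U ~safe]) = {t0, t2, t3, t4, t6}, so the formula holds at t3.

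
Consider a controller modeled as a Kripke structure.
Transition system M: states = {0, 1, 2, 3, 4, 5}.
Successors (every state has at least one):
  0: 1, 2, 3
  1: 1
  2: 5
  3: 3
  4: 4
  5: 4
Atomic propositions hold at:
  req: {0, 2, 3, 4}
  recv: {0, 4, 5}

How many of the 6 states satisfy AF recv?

AF recv: least fixpoint, start Z0 = {0, 4, 5}, add states with every successor in Z. Z1 = {0, 2, 4, 5}; fixed.
Sat(AF recv) = {0, 2, 4, 5}
|Sat(AF recv)| = |{0, 2, 4, 5}| = 4.

4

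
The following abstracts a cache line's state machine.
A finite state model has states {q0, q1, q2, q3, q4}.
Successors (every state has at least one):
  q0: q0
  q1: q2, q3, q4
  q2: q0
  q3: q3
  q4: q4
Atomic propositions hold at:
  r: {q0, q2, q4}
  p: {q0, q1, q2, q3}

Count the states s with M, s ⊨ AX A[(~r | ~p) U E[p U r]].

Sat(~r) = {q1, q3}
Sat(~p) = {q4}
Sat(~r | ~p) = {q1, q3, q4}
E[p U r]: least fixpoint, start Z0 = Sat(r) = {q0, q2, q4}, add states in Sat(p) with some successor in Z. Z1 = {q0, q1, q2, q4}; fixed.
Sat(E[p U r]) = {q0, q1, q2, q4}
A[(~r | ~p) U E[p U r]]: least fixpoint, start Z0 = Sat(E[p U r]) = {q0, q1, q2, q4}, add states in Sat(~r | ~p) with every successor in Z. Already a fixed point.
Sat(A[(~r | ~p) U E[p U r]]) = {q0, q1, q2, q4}
Sat(AX A[(~r | ~p) U E[p U r]]) = {s : every successor in {q0, q1, q2, q4}} = {q0, q2, q4}
|Sat(AX A[(~r | ~p) U E[p U r]])| = |{q0, q2, q4}| = 3.

3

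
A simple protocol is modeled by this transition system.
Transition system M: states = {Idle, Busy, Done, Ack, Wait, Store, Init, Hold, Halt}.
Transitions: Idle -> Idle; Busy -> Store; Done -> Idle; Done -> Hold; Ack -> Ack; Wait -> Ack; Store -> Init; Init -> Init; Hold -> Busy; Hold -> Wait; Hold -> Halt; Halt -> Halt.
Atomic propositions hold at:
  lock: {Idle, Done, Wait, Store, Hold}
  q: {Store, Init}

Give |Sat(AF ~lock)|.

Sat(~lock) = {Busy, Ack, Init, Halt}
AF ~lock: least fixpoint, start Z0 = {Busy, Ack, Init, Halt}, add states with every successor in Z. Z1 = {Busy, Ack, Wait, Store, Init, Halt}; Z2 = {Busy, Ack, Wait, Store, Init, Hold, Halt}; fixed.
Sat(AF ~lock) = {Busy, Ack, Wait, Store, Init, Hold, Halt}
|Sat(AF ~lock)| = |{Busy, Ack, Wait, Store, Init, Hold, Halt}| = 7.

7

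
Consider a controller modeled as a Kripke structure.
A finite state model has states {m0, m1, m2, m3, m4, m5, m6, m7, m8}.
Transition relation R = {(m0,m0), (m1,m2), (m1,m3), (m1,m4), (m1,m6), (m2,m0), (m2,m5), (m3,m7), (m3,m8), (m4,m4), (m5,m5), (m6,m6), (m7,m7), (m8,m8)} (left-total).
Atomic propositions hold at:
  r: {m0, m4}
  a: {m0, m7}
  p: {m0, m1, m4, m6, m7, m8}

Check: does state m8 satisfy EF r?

No

EF r: least fixpoint, start Z0 = {m0, m4}, add states with some successor in Z. Z1 = {m0, m1, m2, m4}; fixed.
Sat(EF r) = {m0, m1, m2, m4}
m8 ∉ Sat(EF r) = {m0, m1, m2, m4}, so the formula does not hold at m8.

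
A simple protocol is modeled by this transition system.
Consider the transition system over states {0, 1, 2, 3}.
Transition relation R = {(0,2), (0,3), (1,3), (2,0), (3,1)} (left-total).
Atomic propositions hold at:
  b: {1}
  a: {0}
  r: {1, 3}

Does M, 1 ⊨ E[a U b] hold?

Yes

E[a U b]: least fixpoint, start Z0 = Sat(b) = {1}, add states in Sat(a) with some successor in Z. Already a fixed point.
Sat(E[a U b]) = {1}
1 ∈ Sat(E[a U b]) = {1}, so the formula holds at 1.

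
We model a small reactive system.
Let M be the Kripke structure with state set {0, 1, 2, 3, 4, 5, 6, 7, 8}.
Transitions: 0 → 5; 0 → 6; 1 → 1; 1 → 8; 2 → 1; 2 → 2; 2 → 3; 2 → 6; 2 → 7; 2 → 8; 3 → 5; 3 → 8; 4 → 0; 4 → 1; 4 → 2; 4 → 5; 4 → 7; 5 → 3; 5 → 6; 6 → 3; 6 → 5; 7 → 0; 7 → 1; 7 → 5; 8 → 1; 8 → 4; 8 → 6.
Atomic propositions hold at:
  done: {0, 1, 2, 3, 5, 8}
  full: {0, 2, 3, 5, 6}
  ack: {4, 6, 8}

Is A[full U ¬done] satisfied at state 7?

Sat(¬done) = {4, 6, 7}
A[full U ¬done]: least fixpoint, start Z0 = Sat(¬done) = {4, 6, 7}, add states in Sat(full) with every successor in Z. Already a fixed point.
Sat(A[full U ¬done]) = {4, 6, 7}
7 ∈ Sat(A[full U ¬done]) = {4, 6, 7}, so the formula holds at 7.

Yes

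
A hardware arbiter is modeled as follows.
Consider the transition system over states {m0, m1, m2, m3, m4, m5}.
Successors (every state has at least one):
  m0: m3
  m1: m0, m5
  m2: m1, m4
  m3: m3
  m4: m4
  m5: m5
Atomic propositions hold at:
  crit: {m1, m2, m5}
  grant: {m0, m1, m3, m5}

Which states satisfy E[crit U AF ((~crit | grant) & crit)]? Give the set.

{m1, m2, m5}

Sat(~crit) = {m0, m3, m4}
Sat(~crit | grant) = {m0, m1, m3, m4, m5}
Sat((~crit | grant) & crit) = {m1, m5}
AF ((~crit | grant) & crit): least fixpoint, start Z0 = {m1, m5}, add states with every successor in Z. Already a fixed point.
Sat(AF ((~crit | grant) & crit)) = {m1, m5}
E[crit U AF ((~crit | grant) & crit)]: least fixpoint, start Z0 = Sat(AF ((~crit | grant) & crit)) = {m1, m5}, add states in Sat(crit) with some successor in Z. Z1 = {m1, m2, m5}; fixed.
Sat(E[crit U AF ((~crit | grant) & crit)]) = {m1, m2, m5}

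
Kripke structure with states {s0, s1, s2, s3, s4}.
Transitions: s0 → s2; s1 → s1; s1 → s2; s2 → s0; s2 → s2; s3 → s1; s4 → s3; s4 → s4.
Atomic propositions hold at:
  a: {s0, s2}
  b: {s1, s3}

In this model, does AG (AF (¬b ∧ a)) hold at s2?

Yes

Sat(¬b) = {s0, s2, s4}
Sat(¬b ∧ a) = {s0, s2}
AF (¬b ∧ a): least fixpoint, start Z0 = {s0, s2}, add states with every successor in Z. Already a fixed point.
Sat(AF (¬b ∧ a)) = {s0, s2}
AG (AF (¬b ∧ a)): greatest fixpoint, start Z0 = {s0, s2}, keep only states in Sat with every successor in Z. Already a fixed point.
Sat(AG (AF (¬b ∧ a))) = {s0, s2}
s2 ∈ Sat(AG (AF (¬b ∧ a))) = {s0, s2}, so the formula holds at s2.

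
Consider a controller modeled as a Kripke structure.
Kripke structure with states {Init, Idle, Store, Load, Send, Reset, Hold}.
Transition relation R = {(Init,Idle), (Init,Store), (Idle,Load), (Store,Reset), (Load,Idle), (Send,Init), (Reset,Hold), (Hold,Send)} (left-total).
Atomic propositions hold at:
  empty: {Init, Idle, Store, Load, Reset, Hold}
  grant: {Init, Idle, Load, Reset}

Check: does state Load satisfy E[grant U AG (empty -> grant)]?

Yes

Sat(empty -> grant) = {Init, Idle, Load, Send, Reset}
AG (empty -> grant): greatest fixpoint, start Z0 = {Init, Idle, Load, Send, Reset}, keep only states in Sat with every successor in Z. Z1 = {Idle, Load, Send}; Z2 = {Idle, Load}; fixed.
Sat(AG (empty -> grant)) = {Idle, Load}
E[grant U AG (empty -> grant)]: least fixpoint, start Z0 = Sat(AG (empty -> grant)) = {Idle, Load}, add states in Sat(grant) with some successor in Z. Z1 = {Init, Idle, Load}; fixed.
Sat(E[grant U AG (empty -> grant)]) = {Init, Idle, Load}
Load ∈ Sat(E[grant U AG (empty -> grant)]) = {Init, Idle, Load}, so the formula holds at Load.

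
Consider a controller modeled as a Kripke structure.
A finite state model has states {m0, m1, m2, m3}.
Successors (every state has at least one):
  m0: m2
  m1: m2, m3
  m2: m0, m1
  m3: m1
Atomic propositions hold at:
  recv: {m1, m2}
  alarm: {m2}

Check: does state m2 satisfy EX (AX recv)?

Yes

Sat(AX recv) = {s : every successor in {m1, m2}} = {m0, m3}
Sat(EX (AX recv)) = {s : some successor in {m0, m3}} = {m1, m2}
m2 ∈ Sat(EX (AX recv)) = {m1, m2}, so the formula holds at m2.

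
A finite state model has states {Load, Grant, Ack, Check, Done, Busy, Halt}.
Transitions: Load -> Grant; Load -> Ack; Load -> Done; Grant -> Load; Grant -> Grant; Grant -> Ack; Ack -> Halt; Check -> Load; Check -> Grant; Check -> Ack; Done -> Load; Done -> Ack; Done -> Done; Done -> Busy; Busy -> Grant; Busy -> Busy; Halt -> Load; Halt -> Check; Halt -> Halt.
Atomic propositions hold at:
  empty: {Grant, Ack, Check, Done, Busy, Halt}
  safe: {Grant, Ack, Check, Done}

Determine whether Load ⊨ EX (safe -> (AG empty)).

AG empty: greatest fixpoint, start Z0 = {Grant, Ack, Check, Done, Busy, Halt}, keep only states in Sat with every successor in Z. Z1 = {Ack, Busy}; Z2 = ∅; fixed.
Sat(AG empty) = ∅
Sat(safe -> (AG empty)) = {Load, Busy, Halt}
Sat(EX (safe -> (AG empty))) = {s : some successor in {Load, Busy, Halt}} = {Grant, Ack, Check, Done, Busy, Halt}
Load ∉ Sat(EX (safe -> (AG empty))) = {Grant, Ack, Check, Done, Busy, Halt}, so the formula does not hold at Load.

No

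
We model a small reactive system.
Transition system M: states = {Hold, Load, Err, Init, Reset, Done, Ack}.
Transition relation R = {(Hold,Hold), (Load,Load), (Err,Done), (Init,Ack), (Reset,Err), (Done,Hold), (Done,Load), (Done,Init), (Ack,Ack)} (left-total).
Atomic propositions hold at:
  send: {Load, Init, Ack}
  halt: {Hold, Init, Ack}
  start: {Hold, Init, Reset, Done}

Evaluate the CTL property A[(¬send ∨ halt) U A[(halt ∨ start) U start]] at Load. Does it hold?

No

Sat(¬send) = {Hold, Err, Reset, Done}
Sat(¬send ∨ halt) = {Hold, Err, Init, Reset, Done, Ack}
Sat(halt ∨ start) = {Hold, Init, Reset, Done, Ack}
A[(halt ∨ start) U start]: least fixpoint, start Z0 = Sat(start) = {Hold, Init, Reset, Done}, add states in Sat(halt ∨ start) with every successor in Z. Already a fixed point.
Sat(A[(halt ∨ start) U start]) = {Hold, Init, Reset, Done}
A[(¬send ∨ halt) U A[(halt ∨ start) U start]]: least fixpoint, start Z0 = Sat(A[(halt ∨ start) U start]) = {Hold, Init, Reset, Done}, add states in Sat(¬send ∨ halt) with every successor in Z. Z1 = {Hold, Err, Init, Reset, Done}; fixed.
Sat(A[(¬send ∨ halt) U A[(halt ∨ start) U start]]) = {Hold, Err, Init, Reset, Done}
Load ∉ Sat(A[(¬send ∨ halt) U A[(halt ∨ start) U start]]) = {Hold, Err, Init, Reset, Done}, so the formula does not hold at Load.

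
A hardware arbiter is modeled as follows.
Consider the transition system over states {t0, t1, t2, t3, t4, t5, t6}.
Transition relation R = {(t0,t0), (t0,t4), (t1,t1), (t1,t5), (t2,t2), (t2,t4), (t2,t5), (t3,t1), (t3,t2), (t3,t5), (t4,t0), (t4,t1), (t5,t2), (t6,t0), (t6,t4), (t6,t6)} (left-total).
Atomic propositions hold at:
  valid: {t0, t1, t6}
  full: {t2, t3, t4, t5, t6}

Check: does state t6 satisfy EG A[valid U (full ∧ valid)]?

Sat(full ∧ valid) = {t6}
A[valid U (full ∧ valid)]: least fixpoint, start Z0 = Sat((full ∧ valid)) = {t6}, add states in Sat(valid) with every successor in Z. Already a fixed point.
Sat(A[valid U (full ∧ valid)]) = {t6}
EG A[valid U (full ∧ valid)]: greatest fixpoint, start Z0 = {t6}, keep only states in Sat with some successor in Z. Already a fixed point.
Sat(EG A[valid U (full ∧ valid)]) = {t6}
t6 ∈ Sat(EG A[valid U (full ∧ valid)]) = {t6}, so the formula holds at t6.

Yes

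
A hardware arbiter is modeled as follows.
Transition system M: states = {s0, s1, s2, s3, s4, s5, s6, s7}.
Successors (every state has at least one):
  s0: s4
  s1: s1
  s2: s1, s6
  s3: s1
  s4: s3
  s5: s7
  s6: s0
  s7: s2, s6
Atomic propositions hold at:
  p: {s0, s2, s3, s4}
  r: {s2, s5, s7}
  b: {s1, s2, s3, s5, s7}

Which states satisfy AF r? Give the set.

AF r: least fixpoint, start Z0 = {s2, s5, s7}, add states with every successor in Z. Already a fixed point.
Sat(AF r) = {s2, s5, s7}

{s2, s5, s7}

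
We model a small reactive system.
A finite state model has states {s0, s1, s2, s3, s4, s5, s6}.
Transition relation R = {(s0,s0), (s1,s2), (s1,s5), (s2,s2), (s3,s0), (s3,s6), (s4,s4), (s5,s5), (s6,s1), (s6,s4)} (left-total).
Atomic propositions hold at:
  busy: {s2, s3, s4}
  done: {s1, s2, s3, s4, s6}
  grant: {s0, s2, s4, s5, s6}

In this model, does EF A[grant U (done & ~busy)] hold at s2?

No

Sat(~busy) = {s0, s1, s5, s6}
Sat(done & ~busy) = {s1, s6}
A[grant U (done & ~busy)]: least fixpoint, start Z0 = Sat((done & ~busy)) = {s1, s6}, add states in Sat(grant) with every successor in Z. Already a fixed point.
Sat(A[grant U (done & ~busy)]) = {s1, s6}
EF A[grant U (done & ~busy)]: least fixpoint, start Z0 = {s1, s6}, add states with some successor in Z. Z1 = {s1, s3, s6}; fixed.
Sat(EF A[grant U (done & ~busy)]) = {s1, s3, s6}
s2 ∉ Sat(EF A[grant U (done & ~busy)]) = {s1, s3, s6}, so the formula does not hold at s2.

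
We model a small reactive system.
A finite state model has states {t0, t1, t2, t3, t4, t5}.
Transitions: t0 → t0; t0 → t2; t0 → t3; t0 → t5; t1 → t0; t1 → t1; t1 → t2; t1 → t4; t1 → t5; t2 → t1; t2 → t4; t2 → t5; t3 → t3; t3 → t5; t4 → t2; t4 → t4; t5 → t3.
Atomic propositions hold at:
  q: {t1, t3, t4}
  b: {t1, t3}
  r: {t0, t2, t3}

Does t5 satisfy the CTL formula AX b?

Sat(AX b) = {s : every successor in {t1, t3}} = {t5}
t5 ∈ Sat(AX b) = {t5}, so the formula holds at t5.

Yes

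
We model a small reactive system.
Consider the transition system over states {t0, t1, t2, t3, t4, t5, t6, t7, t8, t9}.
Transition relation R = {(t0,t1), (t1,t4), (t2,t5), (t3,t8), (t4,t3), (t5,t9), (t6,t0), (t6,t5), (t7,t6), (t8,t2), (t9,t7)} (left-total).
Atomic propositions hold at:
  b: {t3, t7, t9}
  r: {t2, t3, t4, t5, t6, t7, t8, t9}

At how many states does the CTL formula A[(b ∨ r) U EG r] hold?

8

Sat(b ∨ r) = {t2, t3, t4, t5, t6, t7, t8, t9}
EG r: greatest fixpoint, start Z0 = {t2, t3, t4, t5, t6, t7, t8, t9}, keep only states in Sat with some successor in Z. Already a fixed point.
Sat(EG r) = {t2, t3, t4, t5, t6, t7, t8, t9}
A[(b ∨ r) U EG r]: least fixpoint, start Z0 = Sat(EG r) = {t2, t3, t4, t5, t6, t7, t8, t9}, add states in Sat(b ∨ r) with every successor in Z. Already a fixed point.
Sat(A[(b ∨ r) U EG r]) = {t2, t3, t4, t5, t6, t7, t8, t9}
|Sat(A[(b ∨ r) U EG r])| = |{t2, t3, t4, t5, t6, t7, t8, t9}| = 8.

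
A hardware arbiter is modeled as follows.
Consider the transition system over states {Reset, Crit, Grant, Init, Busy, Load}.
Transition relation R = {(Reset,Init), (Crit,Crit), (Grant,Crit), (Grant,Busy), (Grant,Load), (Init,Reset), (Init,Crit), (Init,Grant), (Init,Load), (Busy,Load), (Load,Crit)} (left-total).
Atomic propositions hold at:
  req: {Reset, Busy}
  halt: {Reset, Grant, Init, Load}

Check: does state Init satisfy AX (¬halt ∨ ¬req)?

No

Sat(¬halt) = {Crit, Busy}
Sat(¬req) = {Crit, Grant, Init, Load}
Sat(¬halt ∨ ¬req) = {Crit, Grant, Init, Busy, Load}
Sat(AX (¬halt ∨ ¬req)) = {s : every successor in {Crit, Grant, Init, Busy, Load}} = {Reset, Crit, Grant, Busy, Load}
Init ∉ Sat(AX (¬halt ∨ ¬req)) = {Reset, Crit, Grant, Busy, Load}, so the formula does not hold at Init.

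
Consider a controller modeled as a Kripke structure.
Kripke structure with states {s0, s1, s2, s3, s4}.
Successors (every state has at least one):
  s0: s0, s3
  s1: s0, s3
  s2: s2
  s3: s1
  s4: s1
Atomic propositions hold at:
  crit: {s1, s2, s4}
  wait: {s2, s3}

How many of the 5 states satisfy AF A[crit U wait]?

A[crit U wait]: least fixpoint, start Z0 = Sat(wait) = {s2, s3}, add states in Sat(crit) with every successor in Z. Already a fixed point.
Sat(A[crit U wait]) = {s2, s3}
AF A[crit U wait]: least fixpoint, start Z0 = {s2, s3}, add states with every successor in Z. Already a fixed point.
Sat(AF A[crit U wait]) = {s2, s3}
|Sat(AF A[crit U wait])| = |{s2, s3}| = 2.

2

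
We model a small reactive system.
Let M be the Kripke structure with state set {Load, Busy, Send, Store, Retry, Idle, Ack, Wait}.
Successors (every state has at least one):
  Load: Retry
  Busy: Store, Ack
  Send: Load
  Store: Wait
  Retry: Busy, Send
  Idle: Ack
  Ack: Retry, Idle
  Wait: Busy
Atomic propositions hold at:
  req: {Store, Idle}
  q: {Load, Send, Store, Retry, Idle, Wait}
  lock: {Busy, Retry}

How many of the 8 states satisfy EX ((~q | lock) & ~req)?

Sat(~q) = {Busy, Ack}
Sat(~q | lock) = {Busy, Retry, Ack}
Sat(~req) = {Load, Busy, Send, Retry, Ack, Wait}
Sat((~q | lock) & ~req) = {Busy, Retry, Ack}
Sat(EX ((~q | lock) & ~req)) = {s : some successor in {Busy, Retry, Ack}} = {Load, Busy, Retry, Idle, Ack, Wait}
|Sat(EX ((~q | lock) & ~req))| = |{Load, Busy, Retry, Idle, Ack, Wait}| = 6.

6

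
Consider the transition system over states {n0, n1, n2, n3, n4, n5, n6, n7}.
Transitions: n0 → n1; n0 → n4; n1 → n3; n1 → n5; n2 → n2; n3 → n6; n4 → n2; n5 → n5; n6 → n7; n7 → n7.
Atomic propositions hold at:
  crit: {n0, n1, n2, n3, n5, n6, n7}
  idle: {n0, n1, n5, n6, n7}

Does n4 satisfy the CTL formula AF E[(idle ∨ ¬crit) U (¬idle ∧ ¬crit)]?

Sat(¬crit) = {n4}
Sat(idle ∨ ¬crit) = {n0, n1, n4, n5, n6, n7}
Sat(¬idle) = {n2, n3, n4}
Sat(¬idle ∧ ¬crit) = {n4}
E[(idle ∨ ¬crit) U (¬idle ∧ ¬crit)]: least fixpoint, start Z0 = Sat((¬idle ∧ ¬crit)) = {n4}, add states in Sat(idle ∨ ¬crit) with some successor in Z. Z1 = {n0, n4}; fixed.
Sat(E[(idle ∨ ¬crit) U (¬idle ∧ ¬crit)]) = {n0, n4}
AF E[(idle ∨ ¬crit) U (¬idle ∧ ¬crit)]: least fixpoint, start Z0 = {n0, n4}, add states with every successor in Z. Already a fixed point.
Sat(AF E[(idle ∨ ¬crit) U (¬idle ∧ ¬crit)]) = {n0, n4}
n4 ∈ Sat(AF E[(idle ∨ ¬crit) U (¬idle ∧ ¬crit)]) = {n0, n4}, so the formula holds at n4.

Yes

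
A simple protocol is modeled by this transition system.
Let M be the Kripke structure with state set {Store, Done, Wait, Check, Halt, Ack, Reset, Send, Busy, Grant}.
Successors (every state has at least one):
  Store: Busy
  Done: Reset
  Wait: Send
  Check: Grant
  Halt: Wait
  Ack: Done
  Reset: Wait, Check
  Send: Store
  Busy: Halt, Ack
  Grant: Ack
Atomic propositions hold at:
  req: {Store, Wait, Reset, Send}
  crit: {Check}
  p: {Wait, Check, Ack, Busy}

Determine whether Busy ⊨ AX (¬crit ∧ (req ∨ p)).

No

Sat(¬crit) = {Store, Done, Wait, Halt, Ack, Reset, Send, Busy, Grant}
Sat(req ∨ p) = {Store, Wait, Check, Ack, Reset, Send, Busy}
Sat(¬crit ∧ (req ∨ p)) = {Store, Wait, Ack, Reset, Send, Busy}
Sat(AX (¬crit ∧ (req ∨ p))) = {s : every successor in {Store, Wait, Ack, Reset, Send, Busy}} = {Store, Done, Wait, Halt, Send, Grant}
Busy ∉ Sat(AX (¬crit ∧ (req ∨ p))) = {Store, Done, Wait, Halt, Send, Grant}, so the formula does not hold at Busy.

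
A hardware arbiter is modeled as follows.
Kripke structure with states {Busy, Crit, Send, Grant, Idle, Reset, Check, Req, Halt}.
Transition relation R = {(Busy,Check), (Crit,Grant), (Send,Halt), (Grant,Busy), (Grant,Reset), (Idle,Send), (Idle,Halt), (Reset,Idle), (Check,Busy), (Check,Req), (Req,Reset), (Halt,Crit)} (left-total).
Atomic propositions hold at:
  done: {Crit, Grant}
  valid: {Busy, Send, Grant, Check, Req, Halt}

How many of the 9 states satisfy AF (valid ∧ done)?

Sat(valid ∧ done) = {Grant}
AF (valid ∧ done): least fixpoint, start Z0 = {Grant}, add states with every successor in Z. Z1 = {Crit, Grant}; Z2 = {Crit, Grant, Halt}; Z3 = {Crit, Send, Grant, Halt}; Z4 = {Crit, Send, Grant, Idle, Halt}; Z5 = {Crit, Send, Grant, Idle, Reset, Halt}; Z6 = {Crit, Send, Grant, Idle, Reset, Req, Halt}; fixed.
Sat(AF (valid ∧ done)) = {Crit, Send, Grant, Idle, Reset, Req, Halt}
|Sat(AF (valid ∧ done))| = |{Crit, Send, Grant, Idle, Reset, Req, Halt}| = 7.

7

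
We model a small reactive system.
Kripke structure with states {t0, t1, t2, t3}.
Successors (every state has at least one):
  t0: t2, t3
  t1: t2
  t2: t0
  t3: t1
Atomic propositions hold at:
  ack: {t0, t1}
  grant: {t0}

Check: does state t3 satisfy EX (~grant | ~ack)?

Sat(~grant) = {t1, t2, t3}
Sat(~ack) = {t2, t3}
Sat(~grant | ~ack) = {t1, t2, t3}
Sat(EX (~grant | ~ack)) = {s : some successor in {t1, t2, t3}} = {t0, t1, t3}
t3 ∈ Sat(EX (~grant | ~ack)) = {t0, t1, t3}, so the formula holds at t3.

Yes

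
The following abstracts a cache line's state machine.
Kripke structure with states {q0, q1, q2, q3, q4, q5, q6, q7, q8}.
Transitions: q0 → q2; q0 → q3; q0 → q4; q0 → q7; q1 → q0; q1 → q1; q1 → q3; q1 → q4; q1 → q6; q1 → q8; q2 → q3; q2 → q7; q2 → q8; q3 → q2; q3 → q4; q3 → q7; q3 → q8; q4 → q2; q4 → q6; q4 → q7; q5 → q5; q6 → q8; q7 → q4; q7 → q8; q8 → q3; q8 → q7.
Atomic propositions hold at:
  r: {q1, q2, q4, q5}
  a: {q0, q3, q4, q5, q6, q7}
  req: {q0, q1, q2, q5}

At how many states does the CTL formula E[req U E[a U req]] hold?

E[a U req]: least fixpoint, start Z0 = Sat(req) = {q0, q1, q2, q5}, add states in Sat(a) with some successor in Z. Z1 = {q0, q1, q2, q3, q4, q5}; Z2 = {q0, q1, q2, q3, q4, q5, q7}; fixed.
Sat(E[a U req]) = {q0, q1, q2, q3, q4, q5, q7}
E[req U E[a U req]]: least fixpoint, start Z0 = Sat(E[a U req]) = {q0, q1, q2, q3, q4, q5, q7}, add states in Sat(req) with some successor in Z. Already a fixed point.
Sat(E[req U E[a U req]]) = {q0, q1, q2, q3, q4, q5, q7}
|Sat(E[req U E[a U req]])| = |{q0, q1, q2, q3, q4, q5, q7}| = 7.

7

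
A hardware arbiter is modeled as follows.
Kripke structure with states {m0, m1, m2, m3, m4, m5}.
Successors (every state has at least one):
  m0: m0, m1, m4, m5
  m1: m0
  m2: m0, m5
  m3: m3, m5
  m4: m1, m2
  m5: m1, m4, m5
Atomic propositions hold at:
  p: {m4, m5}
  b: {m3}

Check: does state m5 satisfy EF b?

EF b: least fixpoint, start Z0 = {m3}, add states with some successor in Z. Already a fixed point.
Sat(EF b) = {m3}
m5 ∉ Sat(EF b) = {m3}, so the formula does not hold at m5.

No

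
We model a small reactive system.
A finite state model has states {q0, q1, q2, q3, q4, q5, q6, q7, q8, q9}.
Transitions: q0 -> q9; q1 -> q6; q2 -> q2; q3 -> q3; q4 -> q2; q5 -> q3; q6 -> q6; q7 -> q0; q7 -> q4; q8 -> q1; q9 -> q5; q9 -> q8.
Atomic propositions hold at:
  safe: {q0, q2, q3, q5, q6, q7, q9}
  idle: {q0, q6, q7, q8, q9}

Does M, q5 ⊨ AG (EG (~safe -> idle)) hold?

Sat(~safe) = {q1, q4, q8}
Sat(~safe -> idle) = {q0, q2, q3, q5, q6, q7, q8, q9}
EG (~safe -> idle): greatest fixpoint, start Z0 = {q0, q2, q3, q5, q6, q7, q8, q9}, keep only states in Sat with some successor in Z. Z1 = {q0, q2, q3, q5, q6, q7, q9}; fixed.
Sat(EG (~safe -> idle)) = {q0, q2, q3, q5, q6, q7, q9}
AG (EG (~safe -> idle)): greatest fixpoint, start Z0 = {q0, q2, q3, q5, q6, q7, q9}, keep only states in Sat with every successor in Z. Z1 = {q0, q2, q3, q5, q6}; Z2 = {q2, q3, q5, q6}; fixed.
Sat(AG (EG (~safe -> idle))) = {q2, q3, q5, q6}
q5 ∈ Sat(AG (EG (~safe -> idle))) = {q2, q3, q5, q6}, so the formula holds at q5.

Yes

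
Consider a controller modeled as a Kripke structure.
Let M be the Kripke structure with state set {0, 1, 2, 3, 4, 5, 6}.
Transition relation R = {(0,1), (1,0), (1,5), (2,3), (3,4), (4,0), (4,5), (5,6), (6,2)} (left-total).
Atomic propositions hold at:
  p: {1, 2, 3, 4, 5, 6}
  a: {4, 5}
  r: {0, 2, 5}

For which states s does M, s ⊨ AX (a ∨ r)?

Sat(a ∨ r) = {0, 2, 4, 5}
Sat(AX (a ∨ r)) = {s : every successor in {0, 2, 4, 5}} = {1, 3, 4, 6}

{1, 3, 4, 6}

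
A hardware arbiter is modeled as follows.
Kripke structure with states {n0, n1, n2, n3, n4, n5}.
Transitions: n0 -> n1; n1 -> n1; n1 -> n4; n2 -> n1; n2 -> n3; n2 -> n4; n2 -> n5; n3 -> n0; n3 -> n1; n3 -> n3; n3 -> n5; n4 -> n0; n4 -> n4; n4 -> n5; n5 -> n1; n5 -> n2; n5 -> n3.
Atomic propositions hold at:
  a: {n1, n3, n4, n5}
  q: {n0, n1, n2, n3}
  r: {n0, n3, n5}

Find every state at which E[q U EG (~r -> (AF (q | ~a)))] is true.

{n0, n1, n2, n3, n5}

Sat(~r) = {n1, n2, n4}
Sat(~a) = {n0, n2}
Sat(q | ~a) = {n0, n1, n2, n3}
AF (q | ~a): least fixpoint, start Z0 = {n0, n1, n2, n3}, add states with every successor in Z. Z1 = {n0, n1, n2, n3, n5}; fixed.
Sat(AF (q | ~a)) = {n0, n1, n2, n3, n5}
Sat(~r -> (AF (q | ~a))) = {n0, n1, n2, n3, n5}
EG (~r -> (AF (q | ~a))): greatest fixpoint, start Z0 = {n0, n1, n2, n3, n5}, keep only states in Sat with some successor in Z. Already a fixed point.
Sat(EG (~r -> (AF (q | ~a)))) = {n0, n1, n2, n3, n5}
E[q U EG (~r -> (AF (q | ~a)))]: least fixpoint, start Z0 = Sat(EG (~r -> (AF (q | ~a)))) = {n0, n1, n2, n3, n5}, add states in Sat(q) with some successor in Z. Already a fixed point.
Sat(E[q U EG (~r -> (AF (q | ~a)))]) = {n0, n1, n2, n3, n5}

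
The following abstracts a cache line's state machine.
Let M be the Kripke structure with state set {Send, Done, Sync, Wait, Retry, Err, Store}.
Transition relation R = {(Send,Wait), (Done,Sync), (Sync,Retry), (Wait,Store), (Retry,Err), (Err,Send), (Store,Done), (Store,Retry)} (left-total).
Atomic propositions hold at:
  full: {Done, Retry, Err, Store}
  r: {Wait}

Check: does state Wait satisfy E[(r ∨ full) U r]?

Yes

Sat(r ∨ full) = {Done, Wait, Retry, Err, Store}
E[(r ∨ full) U r]: least fixpoint, start Z0 = Sat(r) = {Wait}, add states in Sat(r ∨ full) with some successor in Z. Already a fixed point.
Sat(E[(r ∨ full) U r]) = {Wait}
Wait ∈ Sat(E[(r ∨ full) U r]) = {Wait}, so the formula holds at Wait.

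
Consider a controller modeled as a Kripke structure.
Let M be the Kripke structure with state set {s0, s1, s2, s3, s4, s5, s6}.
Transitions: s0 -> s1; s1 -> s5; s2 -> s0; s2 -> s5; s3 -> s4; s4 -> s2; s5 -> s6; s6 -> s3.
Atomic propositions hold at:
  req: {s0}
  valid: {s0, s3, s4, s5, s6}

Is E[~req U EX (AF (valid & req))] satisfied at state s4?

Sat(~req) = {s1, s2, s3, s4, s5, s6}
Sat(valid & req) = {s0}
AF (valid & req): least fixpoint, start Z0 = {s0}, add states with every successor in Z. Already a fixed point.
Sat(AF (valid & req)) = {s0}
Sat(EX (AF (valid & req))) = {s : some successor in {s0}} = {s2}
E[~req U EX (AF (valid & req))]: least fixpoint, start Z0 = Sat(EX (AF (valid & req))) = {s2}, add states in Sat(~req) with some successor in Z. Z1 = {s2, s4}; Z2 = {s2, s3, s4}; Z3 = {s2, s3, s4, s6}; Z4 = {s2, s3, s4, s5, s6}; Z5 = {s1, s2, s3, s4, s5, s6}; fixed.
Sat(E[~req U EX (AF (valid & req))]) = {s1, s2, s3, s4, s5, s6}
s4 ∈ Sat(E[~req U EX (AF (valid & req))]) = {s1, s2, s3, s4, s5, s6}, so the formula holds at s4.

Yes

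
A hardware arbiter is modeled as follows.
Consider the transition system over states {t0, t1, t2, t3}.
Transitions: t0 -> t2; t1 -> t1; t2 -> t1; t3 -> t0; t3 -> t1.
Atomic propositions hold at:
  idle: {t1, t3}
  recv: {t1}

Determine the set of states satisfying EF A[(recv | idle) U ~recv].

{t0, t2, t3}

Sat(recv | idle) = {t1, t3}
Sat(~recv) = {t0, t2, t3}
A[(recv | idle) U ~recv]: least fixpoint, start Z0 = Sat(~recv) = {t0, t2, t3}, add states in Sat(recv | idle) with every successor in Z. Already a fixed point.
Sat(A[(recv | idle) U ~recv]) = {t0, t2, t3}
EF A[(recv | idle) U ~recv]: least fixpoint, start Z0 = {t0, t2, t3}, add states with some successor in Z. Already a fixed point.
Sat(EF A[(recv | idle) U ~recv]) = {t0, t2, t3}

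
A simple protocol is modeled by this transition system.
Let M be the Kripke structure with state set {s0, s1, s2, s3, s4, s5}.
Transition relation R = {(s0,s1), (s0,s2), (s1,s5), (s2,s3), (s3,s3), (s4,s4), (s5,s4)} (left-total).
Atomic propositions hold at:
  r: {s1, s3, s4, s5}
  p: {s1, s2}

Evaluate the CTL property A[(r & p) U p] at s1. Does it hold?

Yes

Sat(r & p) = {s1}
A[(r & p) U p]: least fixpoint, start Z0 = Sat(p) = {s1, s2}, add states in Sat(r & p) with every successor in Z. Already a fixed point.
Sat(A[(r & p) U p]) = {s1, s2}
s1 ∈ Sat(A[(r & p) U p]) = {s1, s2}, so the formula holds at s1.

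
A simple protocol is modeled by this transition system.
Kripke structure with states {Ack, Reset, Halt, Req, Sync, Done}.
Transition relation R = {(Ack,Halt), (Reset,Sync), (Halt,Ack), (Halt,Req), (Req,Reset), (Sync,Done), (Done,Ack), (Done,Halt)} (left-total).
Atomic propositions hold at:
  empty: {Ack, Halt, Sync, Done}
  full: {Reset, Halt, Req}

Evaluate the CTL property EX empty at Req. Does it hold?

Sat(EX empty) = {s : some successor in {Ack, Halt, Sync, Done}} = {Ack, Reset, Halt, Sync, Done}
Req ∉ Sat(EX empty) = {Ack, Reset, Halt, Sync, Done}, so the formula does not hold at Req.

No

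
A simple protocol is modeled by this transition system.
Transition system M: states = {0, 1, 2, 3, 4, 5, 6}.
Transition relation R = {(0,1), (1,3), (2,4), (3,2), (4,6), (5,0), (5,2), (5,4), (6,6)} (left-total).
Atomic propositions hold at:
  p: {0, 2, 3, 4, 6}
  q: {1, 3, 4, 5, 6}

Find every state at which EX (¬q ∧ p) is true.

{3, 5}

Sat(¬q) = {0, 2}
Sat(¬q ∧ p) = {0, 2}
Sat(EX (¬q ∧ p)) = {s : some successor in {0, 2}} = {3, 5}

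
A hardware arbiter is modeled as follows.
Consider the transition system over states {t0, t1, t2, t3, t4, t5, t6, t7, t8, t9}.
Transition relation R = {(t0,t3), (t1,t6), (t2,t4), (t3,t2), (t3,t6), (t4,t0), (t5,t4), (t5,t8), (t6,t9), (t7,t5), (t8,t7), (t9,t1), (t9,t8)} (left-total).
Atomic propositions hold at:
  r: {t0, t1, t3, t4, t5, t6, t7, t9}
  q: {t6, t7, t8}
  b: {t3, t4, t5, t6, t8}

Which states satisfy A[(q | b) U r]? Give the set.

{t0, t1, t3, t4, t5, t6, t7, t8, t9}

Sat(q | b) = {t3, t4, t5, t6, t7, t8}
A[(q | b) U r]: least fixpoint, start Z0 = Sat(r) = {t0, t1, t3, t4, t5, t6, t7, t9}, add states in Sat(q | b) with every successor in Z. Z1 = {t0, t1, t3, t4, t5, t6, t7, t8, t9}; fixed.
Sat(A[(q | b) U r]) = {t0, t1, t3, t4, t5, t6, t7, t8, t9}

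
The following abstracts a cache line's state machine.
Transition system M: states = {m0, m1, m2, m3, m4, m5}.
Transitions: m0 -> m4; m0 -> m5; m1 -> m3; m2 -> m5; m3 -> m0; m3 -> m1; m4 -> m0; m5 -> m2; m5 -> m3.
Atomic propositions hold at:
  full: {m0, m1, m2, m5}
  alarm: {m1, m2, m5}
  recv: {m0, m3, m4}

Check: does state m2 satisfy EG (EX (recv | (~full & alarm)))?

Sat(~full) = {m3, m4}
Sat(~full & alarm) = ∅
Sat(recv | (~full & alarm)) = {m0, m3, m4}
Sat(EX (recv | (~full & alarm))) = {s : some successor in {m0, m3, m4}} = {m0, m1, m3, m4, m5}
EG (EX (recv | (~full & alarm))): greatest fixpoint, start Z0 = {m0, m1, m3, m4, m5}, keep only states in Sat with some successor in Z. Already a fixed point.
Sat(EG (EX (recv | (~full & alarm)))) = {m0, m1, m3, m4, m5}
m2 ∉ Sat(EG (EX (recv | (~full & alarm)))) = {m0, m1, m3, m4, m5}, so the formula does not hold at m2.

No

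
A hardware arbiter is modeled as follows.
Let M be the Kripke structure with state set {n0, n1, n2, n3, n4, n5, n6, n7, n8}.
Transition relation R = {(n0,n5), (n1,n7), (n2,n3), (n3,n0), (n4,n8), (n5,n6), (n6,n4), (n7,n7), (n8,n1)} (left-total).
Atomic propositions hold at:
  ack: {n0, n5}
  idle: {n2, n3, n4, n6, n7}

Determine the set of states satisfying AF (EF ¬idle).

Sat(¬idle) = {n0, n1, n5, n8}
EF ¬idle: least fixpoint, start Z0 = {n0, n1, n5, n8}, add states with some successor in Z. Z1 = {n0, n1, n3, n4, n5, n8}; Z2 = {n0, n1, n2, n3, n4, n5, n6, n8}; fixed.
Sat(EF ¬idle) = {n0, n1, n2, n3, n4, n5, n6, n8}
AF (EF ¬idle): least fixpoint, start Z0 = {n0, n1, n2, n3, n4, n5, n6, n8}, add states with every successor in Z. Already a fixed point.
Sat(AF (EF ¬idle)) = {n0, n1, n2, n3, n4, n5, n6, n8}

{n0, n1, n2, n3, n4, n5, n6, n8}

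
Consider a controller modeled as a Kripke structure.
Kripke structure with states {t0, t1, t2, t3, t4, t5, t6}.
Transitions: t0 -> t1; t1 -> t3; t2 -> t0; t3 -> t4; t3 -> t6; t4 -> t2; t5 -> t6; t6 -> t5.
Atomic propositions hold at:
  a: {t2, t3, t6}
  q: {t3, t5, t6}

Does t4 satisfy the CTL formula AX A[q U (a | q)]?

Sat(a | q) = {t2, t3, t5, t6}
A[q U (a | q)]: least fixpoint, start Z0 = Sat((a | q)) = {t2, t3, t5, t6}, add states in Sat(q) with every successor in Z. Already a fixed point.
Sat(A[q U (a | q)]) = {t2, t3, t5, t6}
Sat(AX A[q U (a | q)]) = {s : every successor in {t2, t3, t5, t6}} = {t1, t4, t5, t6}
t4 ∈ Sat(AX A[q U (a | q)]) = {t1, t4, t5, t6}, so the formula holds at t4.

Yes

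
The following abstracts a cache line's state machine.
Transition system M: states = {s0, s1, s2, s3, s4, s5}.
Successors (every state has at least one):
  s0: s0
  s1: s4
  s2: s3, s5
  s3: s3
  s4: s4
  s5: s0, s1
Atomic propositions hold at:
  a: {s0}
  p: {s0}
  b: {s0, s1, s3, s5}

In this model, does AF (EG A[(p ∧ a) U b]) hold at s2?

Yes

Sat(p ∧ a) = {s0}
A[(p ∧ a) U b]: least fixpoint, start Z0 = Sat(b) = {s0, s1, s3, s5}, add states in Sat(p ∧ a) with every successor in Z. Already a fixed point.
Sat(A[(p ∧ a) U b]) = {s0, s1, s3, s5}
EG A[(p ∧ a) U b]: greatest fixpoint, start Z0 = {s0, s1, s3, s5}, keep only states in Sat with some successor in Z. Z1 = {s0, s3, s5}; fixed.
Sat(EG A[(p ∧ a) U b]) = {s0, s3, s5}
AF (EG A[(p ∧ a) U b]): least fixpoint, start Z0 = {s0, s3, s5}, add states with every successor in Z. Z1 = {s0, s2, s3, s5}; fixed.
Sat(AF (EG A[(p ∧ a) U b])) = {s0, s2, s3, s5}
s2 ∈ Sat(AF (EG A[(p ∧ a) U b])) = {s0, s2, s3, s5}, so the formula holds at s2.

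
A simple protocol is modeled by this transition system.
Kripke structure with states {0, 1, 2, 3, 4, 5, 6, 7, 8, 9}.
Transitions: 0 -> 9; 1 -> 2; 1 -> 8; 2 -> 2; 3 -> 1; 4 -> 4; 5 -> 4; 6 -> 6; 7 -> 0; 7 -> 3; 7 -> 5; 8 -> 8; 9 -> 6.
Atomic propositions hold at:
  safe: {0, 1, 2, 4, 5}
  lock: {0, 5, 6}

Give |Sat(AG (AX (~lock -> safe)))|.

Sat(~lock) = {1, 2, 3, 4, 7, 8, 9}
Sat(~lock -> safe) = {0, 1, 2, 4, 5, 6}
Sat(AX (~lock -> safe)) = {s : every successor in {0, 1, 2, 4, 5, 6}} = {2, 3, 4, 5, 6, 9}
AG (AX (~lock -> safe)): greatest fixpoint, start Z0 = {2, 3, 4, 5, 6, 9}, keep only states in Sat with every successor in Z. Z1 = {2, 4, 5, 6, 9}; fixed.
Sat(AG (AX (~lock -> safe))) = {2, 4, 5, 6, 9}
|Sat(AG (AX (~lock -> safe)))| = |{2, 4, 5, 6, 9}| = 5.

5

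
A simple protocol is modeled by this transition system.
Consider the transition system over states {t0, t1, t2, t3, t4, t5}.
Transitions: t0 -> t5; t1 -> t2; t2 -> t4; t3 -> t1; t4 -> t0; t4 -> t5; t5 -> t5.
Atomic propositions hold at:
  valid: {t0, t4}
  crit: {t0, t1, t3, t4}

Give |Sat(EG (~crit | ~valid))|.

Sat(~crit) = {t2, t5}
Sat(~valid) = {t1, t2, t3, t5}
Sat(~crit | ~valid) = {t1, t2, t3, t5}
EG (~crit | ~valid): greatest fixpoint, start Z0 = {t1, t2, t3, t5}, keep only states in Sat with some successor in Z. Z1 = {t1, t3, t5}; Z2 = {t3, t5}; Z3 = {t5}; fixed.
Sat(EG (~crit | ~valid)) = {t5}
|Sat(EG (~crit | ~valid))| = |{t5}| = 1.

1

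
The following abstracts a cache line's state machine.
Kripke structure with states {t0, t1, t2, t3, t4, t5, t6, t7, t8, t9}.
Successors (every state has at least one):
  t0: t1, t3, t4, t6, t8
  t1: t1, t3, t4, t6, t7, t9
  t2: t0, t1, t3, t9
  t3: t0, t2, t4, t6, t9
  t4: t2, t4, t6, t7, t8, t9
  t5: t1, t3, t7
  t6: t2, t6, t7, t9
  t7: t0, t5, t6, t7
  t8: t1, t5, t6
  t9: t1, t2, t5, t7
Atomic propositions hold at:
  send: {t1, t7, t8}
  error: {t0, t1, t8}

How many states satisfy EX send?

9

Sat(EX send) = {s : some successor in {t1, t7, t8}} = {t0, t1, t2, t4, t5, t6, t7, t8, t9}
|Sat(EX send)| = |{t0, t1, t2, t4, t5, t6, t7, t8, t9}| = 9.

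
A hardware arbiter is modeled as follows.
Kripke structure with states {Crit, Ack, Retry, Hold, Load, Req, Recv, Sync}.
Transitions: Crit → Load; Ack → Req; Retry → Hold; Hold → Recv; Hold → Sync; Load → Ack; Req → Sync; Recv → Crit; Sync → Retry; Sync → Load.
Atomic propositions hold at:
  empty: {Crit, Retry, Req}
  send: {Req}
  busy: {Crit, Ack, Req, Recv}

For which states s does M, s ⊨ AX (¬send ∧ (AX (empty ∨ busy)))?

{Crit, Load}

Sat(¬send) = {Crit, Ack, Retry, Hold, Load, Recv, Sync}
Sat(empty ∨ busy) = {Crit, Ack, Retry, Req, Recv}
Sat(AX (empty ∨ busy)) = {s : every successor in {Crit, Ack, Retry, Req, Recv}} = {Ack, Load, Recv}
Sat(¬send ∧ (AX (empty ∨ busy))) = {Ack, Load, Recv}
Sat(AX (¬send ∧ (AX (empty ∨ busy)))) = {s : every successor in {Ack, Load, Recv}} = {Crit, Load}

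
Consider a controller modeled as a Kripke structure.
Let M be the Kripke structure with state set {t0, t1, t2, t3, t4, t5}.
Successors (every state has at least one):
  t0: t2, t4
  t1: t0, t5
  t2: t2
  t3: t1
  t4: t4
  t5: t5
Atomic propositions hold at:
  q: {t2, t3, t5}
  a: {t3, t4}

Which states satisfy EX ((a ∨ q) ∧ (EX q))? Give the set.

Sat(a ∨ q) = {t2, t3, t4, t5}
Sat(EX q) = {s : some successor in {t2, t3, t5}} = {t0, t1, t2, t5}
Sat((a ∨ q) ∧ (EX q)) = {t2, t5}
Sat(EX ((a ∨ q) ∧ (EX q))) = {s : some successor in {t2, t5}} = {t0, t1, t2, t5}

{t0, t1, t2, t5}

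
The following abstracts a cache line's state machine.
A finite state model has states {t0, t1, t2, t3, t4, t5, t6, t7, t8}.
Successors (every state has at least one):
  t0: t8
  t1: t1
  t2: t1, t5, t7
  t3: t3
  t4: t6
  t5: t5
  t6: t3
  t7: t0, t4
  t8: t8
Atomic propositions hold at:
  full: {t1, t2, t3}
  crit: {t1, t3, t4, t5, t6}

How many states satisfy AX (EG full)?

3

EG full: greatest fixpoint, start Z0 = {t1, t2, t3}, keep only states in Sat with some successor in Z. Already a fixed point.
Sat(EG full) = {t1, t2, t3}
Sat(AX (EG full)) = {s : every successor in {t1, t2, t3}} = {t1, t3, t6}
|Sat(AX (EG full))| = |{t1, t3, t6}| = 3.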